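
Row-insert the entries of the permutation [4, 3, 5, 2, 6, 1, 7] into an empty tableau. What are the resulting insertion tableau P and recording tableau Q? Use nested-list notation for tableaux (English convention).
Insert each entry of the permutation into P by Schensted row insertion, recording in Q the position of each new cell.

Insert 4: appended to row 1. P = [[4]], Q = [[1]].
Insert 3: 3 bumps 4 from row 1; 4 starts row 2. P = [[3], [4]], Q = [[1], [2]].
Insert 5: appended to row 1. P = [[3, 5], [4]], Q = [[1, 3], [2]].
Insert 2: 2 bumps 3 from row 1; 3 bumps 4 from row 2; 4 starts row 3. P = [[2, 5], [3], [4]], Q = [[1, 3], [2], [4]].
Insert 6: appended to row 1. P = [[2, 5, 6], [3], [4]], Q = [[1, 3, 5], [2], [4]].
Insert 1: 1 bumps 2 from row 1; 2 bumps 3 from row 2; 3 bumps 4 from row 3; 4 starts row 4. P = [[1, 5, 6], [2], [3], [4]], Q = [[1, 3, 5], [2], [4], [6]].
Insert 7: appended to row 1. P = [[1, 5, 6, 7], [2], [3], [4]], Q = [[1, 3, 5, 7], [2], [4], [6]].

So P = [[1, 5, 6, 7], [2], [3], [4]], Q = [[1, 3, 5, 7], [2], [4], [6]].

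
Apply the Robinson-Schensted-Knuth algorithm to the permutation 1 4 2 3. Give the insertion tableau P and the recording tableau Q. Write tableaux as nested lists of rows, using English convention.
P = [[1, 2, 3], [4]], Q = [[1, 2, 4], [3]]

Insert each entry of the permutation into P by Schensted row insertion, recording in Q the position of each new cell.

Insert 1: appended to row 1. P = [[1]].
Insert 4: appended to row 1. P = [[1, 4]].
Insert 2: 2 bumps 4 from row 1; 4 starts row 2. P = [[1, 2], [4]].
Insert 3: appended to row 1. P = [[1, 2, 3], [4]].

So P = [[1, 2, 3], [4]], Q = [[1, 2, 4], [3]].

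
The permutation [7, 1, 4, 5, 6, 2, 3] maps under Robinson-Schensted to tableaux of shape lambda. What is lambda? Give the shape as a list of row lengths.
[4, 2, 1]

RSK row insertion gives P = [[1, 2, 3, 6], [4, 5], [7]], which has shape [4, 2, 1].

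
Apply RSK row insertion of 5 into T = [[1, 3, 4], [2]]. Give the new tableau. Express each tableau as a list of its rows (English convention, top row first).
5 is larger than every entry of row 1, so it is appended to row 1. The new tableau is [[1, 3, 4, 5], [2]].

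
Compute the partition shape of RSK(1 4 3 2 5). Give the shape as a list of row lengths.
[3, 1, 1]

RSK row insertion gives P = [[1, 2, 5], [3], [4]], which has shape [3, 1, 1].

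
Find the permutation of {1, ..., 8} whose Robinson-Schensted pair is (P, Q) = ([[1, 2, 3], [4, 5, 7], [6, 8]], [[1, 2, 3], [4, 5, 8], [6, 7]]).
Reverse RSK: for i = n, n-1, ..., 1, locate i in Q, remove the corresponding corner cell from P, and reverse-bump its entry up through P; the value ejected from row 1 is w(i).

So w = 4 6 8 5 7 1 2 3.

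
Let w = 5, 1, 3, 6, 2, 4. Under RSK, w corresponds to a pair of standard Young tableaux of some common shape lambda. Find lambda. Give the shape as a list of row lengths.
[3, 2, 1]

Row-insert each entry into an empty tableau.

After inserting 5: P = [[5]].
After inserting 1: P = [[1], [5]].
After inserting 3: P = [[1, 3], [5]].
After inserting 6: P = [[1, 3, 6], [5]].
After inserting 2: P = [[1, 2, 6], [3], [5]].
After inserting 4: P = [[1, 2, 4], [3, 6], [5]].

The final insertion tableau P = [[1, 2, 4], [3, 6], [5]] has shape [3, 2, 1].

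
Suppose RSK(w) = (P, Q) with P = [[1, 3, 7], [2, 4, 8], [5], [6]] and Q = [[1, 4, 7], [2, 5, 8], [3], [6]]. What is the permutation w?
Reverse the RSK construction: for i from n down to 1, find the cell of Q containing i, remove the entry at that cell from P, and reverse-bump it up through P; the value ejected from row 1 is w(i).

Step i=8: Q has 8 at row 2, column 3; remove 8 from row 2 of P and reverse-bump: 8 enters row 1 and ejects 7. So w(8) = 7. P is now [[1, 3, 8], [2, 4], [5], [6]].
Step i=7: Q has 7 at row 1, column 3; remove that cell from P, ejecting 8. So w(7) = 8. P is now [[1, 3], [2, 4], [5], [6]].
Step i=6: Q has 6 at row 4, column 1; remove 6 from row 4 of P and reverse-bump: 6 enters row 3 and ejects 5; 5 enters row 2 and ejects 4; 4 enters row 1 and ejects 3. So w(6) = 3. P is now [[1, 4], [2, 5], [6]].
Step i=5: Q has 5 at row 2, column 2; remove 5 from row 2 of P and reverse-bump: 5 enters row 1 and ejects 4. So w(5) = 4. P is now [[1, 5], [2], [6]].
Step i=4: Q has 4 at row 1, column 2; remove that cell from P, ejecting 5. So w(4) = 5. P is now [[1], [2], [6]].
Step i=3: Q has 3 at row 3, column 1; remove 6 from row 3 of P and reverse-bump: 6 enters row 2 and ejects 2; 2 enters row 1 and ejects 1. So w(3) = 1. P is now [[2], [6]].
Step i=2: Q has 2 at row 2, column 1; remove 6 from row 2 of P and reverse-bump: 6 enters row 1 and ejects 2. So w(2) = 2. P is now [[6]].
Step i=1: Q has 1 at row 1, column 1; remove that cell from P, ejecting 6. So w(1) = 6. P is now [].

So w = 6 2 1 5 4 3 8 7.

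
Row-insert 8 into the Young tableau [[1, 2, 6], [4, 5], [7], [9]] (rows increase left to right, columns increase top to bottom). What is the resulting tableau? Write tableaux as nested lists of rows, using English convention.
[[1, 2, 6, 8], [4, 5], [7], [9]]

8 is larger than every entry of row 1, so it is appended to row 1. The new tableau is [[1, 2, 6, 8], [4, 5], [7], [9]].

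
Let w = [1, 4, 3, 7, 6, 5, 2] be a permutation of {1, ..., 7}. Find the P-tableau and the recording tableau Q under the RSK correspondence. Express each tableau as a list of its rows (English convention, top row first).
P = [[1, 2, 5], [3, 6], [4], [7]], Q = [[1, 2, 4], [3, 5], [6], [7]]

Insert each entry of the permutation into P by Schensted row insertion, recording in Q the position of each new cell.

Insert 1: appended to row 1. P = [[1]].
Insert 4: appended to row 1. P = [[1, 4]].
Insert 3: 3 bumps 4 from row 1; 4 starts row 2. P = [[1, 3], [4]].
Insert 7: appended to row 1. P = [[1, 3, 7], [4]].
Insert 6: 6 bumps 7 from row 1; 7 appends to row 2. P = [[1, 3, 6], [4, 7]].
Insert 5: 5 bumps 6 from row 1; 6 bumps 7 from row 2; 7 starts row 3. P = [[1, 3, 5], [4, 6], [7]].
Insert 2: 2 bumps 3 from row 1; 3 bumps 4 from row 2; 4 bumps 7 from row 3; 7 starts row 4. P = [[1, 2, 5], [3, 6], [4], [7]].

So P = [[1, 2, 5], [3, 6], [4], [7]], Q = [[1, 2, 4], [3, 5], [6], [7]].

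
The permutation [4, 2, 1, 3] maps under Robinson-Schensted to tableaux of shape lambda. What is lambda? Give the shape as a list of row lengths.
Row-insert each entry into an empty tableau.

After inserting 4: P = [[4]].
After inserting 2: P = [[2], [4]].
After inserting 1: P = [[1], [2], [4]].
After inserting 3: P = [[1, 3], [2], [4]].

The final insertion tableau P = [[1, 3], [2], [4]] has shape [2, 1, 1].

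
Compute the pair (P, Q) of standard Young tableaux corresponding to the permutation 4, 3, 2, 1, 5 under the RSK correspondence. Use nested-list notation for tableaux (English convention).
P = [[1, 5], [2], [3], [4]], Q = [[1, 5], [2], [3], [4]]

Insert each entry of the permutation into P by Schensted row insertion, recording in Q the position of each new cell.

Insert 4: appended to row 1. P = [[4]].
Insert 3: 3 bumps 4 from row 1; 4 starts row 2. P = [[3], [4]].
Insert 2: 2 bumps 3 from row 1; 3 bumps 4 from row 2; 4 starts row 3. P = [[2], [3], [4]].
Insert 1: 1 bumps 2 from row 1; 2 bumps 3 from row 2; 3 bumps 4 from row 3; 4 starts row 4. P = [[1], [2], [3], [4]].
Insert 5: appended to row 1. P = [[1, 5], [2], [3], [4]].

So P = [[1, 5], [2], [3], [4]], Q = [[1, 5], [2], [3], [4]].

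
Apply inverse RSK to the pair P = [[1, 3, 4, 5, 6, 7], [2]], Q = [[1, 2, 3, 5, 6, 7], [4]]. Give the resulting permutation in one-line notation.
2 3 4 1 5 6 7

Reverse the RSK construction: for i from n down to 1, find the cell of Q containing i, remove the entry at that cell from P, and reverse-bump it up through P; the value ejected from row 1 is w(i).

Step i=7: Q has 7 at row 1, column 6; remove that cell from P, ejecting 7. So w(7) = 7. P is now [[1, 3, 4, 5, 6], [2]].
Step i=6: Q has 6 at row 1, column 5; remove that cell from P, ejecting 6. So w(6) = 6. P is now [[1, 3, 4, 5], [2]].
Step i=5: Q has 5 at row 1, column 4; remove that cell from P, ejecting 5. So w(5) = 5. P is now [[1, 3, 4], [2]].
Step i=4: Q has 4 at row 2, column 1; remove 2 from row 2 of P and reverse-bump: 2 enters row 1 and ejects 1. So w(4) = 1. P is now [[2, 3, 4]].
Step i=3: Q has 3 at row 1, column 3; remove that cell from P, ejecting 4. So w(3) = 4. P is now [[2, 3]].
Step i=2: Q has 2 at row 1, column 2; remove that cell from P, ejecting 3. So w(2) = 3. P is now [[2]].
Step i=1: Q has 1 at row 1, column 1; remove that cell from P, ejecting 2. So w(1) = 2. P is now [].

So w = 2 3 4 1 5 6 7.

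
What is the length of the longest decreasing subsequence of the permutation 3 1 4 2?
2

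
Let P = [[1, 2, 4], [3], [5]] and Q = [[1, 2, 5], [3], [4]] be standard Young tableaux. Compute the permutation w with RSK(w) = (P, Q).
Reverse RSK: for i = n, n-1, ..., 1, locate i in Q, remove the corresponding corner cell from P, and reverse-bump its entry up through P; the value ejected from row 1 is w(i).

So w = 1 5 3 2 4.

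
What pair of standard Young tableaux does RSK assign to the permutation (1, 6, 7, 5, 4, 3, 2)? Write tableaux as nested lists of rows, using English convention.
Insert each entry of the permutation into P by Schensted row insertion, recording in Q the position of each new cell.

Insert 1: appended to row 1. P = [[1]].
Insert 6: appended to row 1. P = [[1, 6]].
Insert 7: appended to row 1. P = [[1, 6, 7]].
Insert 5: 5 bumps 6 from row 1; 6 starts row 2. P = [[1, 5, 7], [6]].
Insert 4: 4 bumps 5 from row 1; 5 bumps 6 from row 2; 6 starts row 3. P = [[1, 4, 7], [5], [6]].
Insert 3: 3 bumps 4 from row 1; 4 bumps 5 from row 2; 5 bumps 6 from row 3; 6 starts row 4. P = [[1, 3, 7], [4], [5], [6]].
Insert 2: 2 bumps 3 from row 1; 3 bumps 4 from row 2; 4 bumps 5 from row 3; 5 bumps 6 from row 4; 6 starts row 5. P = [[1, 2, 7], [3], [4], [5], [6]].

So P = [[1, 2, 7], [3], [4], [5], [6]], Q = [[1, 2, 3], [4], [5], [6], [7]].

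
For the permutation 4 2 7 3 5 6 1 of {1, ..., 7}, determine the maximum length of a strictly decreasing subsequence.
3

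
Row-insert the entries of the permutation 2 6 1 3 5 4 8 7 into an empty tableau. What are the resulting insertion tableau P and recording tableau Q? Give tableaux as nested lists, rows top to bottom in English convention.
P = [[1, 3, 4, 7], [2, 5, 8], [6]], Q = [[1, 2, 5, 7], [3, 4, 8], [6]]

Insert each entry of the permutation into P by Schensted row insertion, recording in Q the position of each new cell.

Insert 2: appended to row 1. P = [[2]], Q = [[1]].
Insert 6: appended to row 1. P = [[2, 6]], Q = [[1, 2]].
Insert 1: 1 bumps 2 from row 1; 2 starts row 2. P = [[1, 6], [2]], Q = [[1, 2], [3]].
Insert 3: 3 bumps 6 from row 1; 6 appends to row 2. P = [[1, 3], [2, 6]], Q = [[1, 2], [3, 4]].
Insert 5: appended to row 1. P = [[1, 3, 5], [2, 6]], Q = [[1, 2, 5], [3, 4]].
Insert 4: 4 bumps 5 from row 1; 5 bumps 6 from row 2; 6 starts row 3. P = [[1, 3, 4], [2, 5], [6]], Q = [[1, 2, 5], [3, 4], [6]].
Insert 8: appended to row 1. P = [[1, 3, 4, 8], [2, 5], [6]], Q = [[1, 2, 5, 7], [3, 4], [6]].
Insert 7: 7 bumps 8 from row 1; 8 appends to row 2. P = [[1, 3, 4, 7], [2, 5, 8], [6]], Q = [[1, 2, 5, 7], [3, 4, 8], [6]].

So P = [[1, 3, 4, 7], [2, 5, 8], [6]], Q = [[1, 2, 5, 7], [3, 4, 8], [6]].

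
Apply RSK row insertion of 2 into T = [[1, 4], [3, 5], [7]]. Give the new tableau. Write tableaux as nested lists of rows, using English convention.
[[1, 2], [3, 4], [5], [7]]

In row 1, 2 replaces 4 (the leftmost entry greater than 2); 4 is bumped to row 2. In row 2, 4 replaces 5 (the leftmost entry greater than 4); 5 is bumped to row 3. In row 3, 5 replaces 7 (the leftmost entry greater than 5); 7 is bumped to row 4. 7 starts a new row 4. The new tableau is [[1, 2], [3, 4], [5], [7]].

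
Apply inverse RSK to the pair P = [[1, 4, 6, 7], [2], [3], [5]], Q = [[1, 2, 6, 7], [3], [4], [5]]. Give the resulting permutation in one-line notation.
3 5 4 2 1 6 7

Reverse RSK: for i = n, n-1, ..., 1, locate i in Q, remove the corresponding corner cell from P, and reverse-bump its entry up through P; the value ejected from row 1 is w(i).

So w = 3 5 4 2 1 6 7.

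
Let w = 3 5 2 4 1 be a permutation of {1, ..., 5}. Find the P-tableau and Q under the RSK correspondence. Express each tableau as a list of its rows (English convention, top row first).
P = [[1, 4], [2, 5], [3]], Q = [[1, 2], [3, 4], [5]]

Insert each entry of the permutation into P by Schensted row insertion, recording in Q the position of each new cell.

After inserting 3: P = [[3]].
After inserting 5: P = [[3, 5]].
After inserting 2: P = [[2, 5], [3]].
After inserting 4: P = [[2, 4], [3, 5]].
After inserting 1: P = [[1, 4], [2, 5], [3]].

So P = [[1, 4], [2, 5], [3]], Q = [[1, 2], [3, 4], [5]].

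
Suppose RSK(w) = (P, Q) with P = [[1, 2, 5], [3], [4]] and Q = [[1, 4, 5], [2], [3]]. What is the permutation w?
4 3 1 2 5

Reverse the RSK construction: for i from n down to 1, find the cell of Q containing i, remove the entry at that cell from P, and reverse-bump it up through P; the value ejected from row 1 is w(i).

Step i=5: Q has 5 at row 1, column 3; remove that cell from P, ejecting 5. So w(5) = 5. P is now [[1, 2], [3], [4]].
Step i=4: Q has 4 at row 1, column 2; remove that cell from P, ejecting 2. So w(4) = 2. P is now [[1], [3], [4]].
Step i=3: Q has 3 at row 3, column 1; remove 4 from row 3 of P and reverse-bump: 4 enters row 2 and ejects 3; 3 enters row 1 and ejects 1. So w(3) = 1. P is now [[3], [4]].
Step i=2: Q has 2 at row 2, column 1; remove 4 from row 2 of P and reverse-bump: 4 enters row 1 and ejects 3. So w(2) = 3. P is now [[4]].
Step i=1: Q has 1 at row 1, column 1; remove that cell from P, ejecting 4. So w(1) = 4. P is now [].

So w = 4 3 1 2 5.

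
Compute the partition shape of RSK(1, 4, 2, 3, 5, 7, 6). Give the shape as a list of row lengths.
[5, 2]

Row-insert each entry into an empty tableau.

After inserting 1: P = [[1]].
After inserting 4: P = [[1, 4]].
After inserting 2: P = [[1, 2], [4]].
After inserting 3: P = [[1, 2, 3], [4]].
After inserting 5: P = [[1, 2, 3, 5], [4]].
After inserting 7: P = [[1, 2, 3, 5, 7], [4]].
After inserting 6: P = [[1, 2, 3, 5, 6], [4, 7]].

The final insertion tableau P = [[1, 2, 3, 5, 6], [4, 7]] has shape [5, 2].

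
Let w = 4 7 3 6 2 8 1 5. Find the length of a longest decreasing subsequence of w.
4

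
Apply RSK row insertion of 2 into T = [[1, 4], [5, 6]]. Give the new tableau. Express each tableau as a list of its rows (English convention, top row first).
In row 1, 2 replaces 4 (the leftmost entry greater than 2); 4 is bumped to row 2. In row 2, 4 replaces 5 (the leftmost entry greater than 4); 5 is bumped to row 3. 5 starts a new row 3. The new tableau is [[1, 2], [4, 6], [5]].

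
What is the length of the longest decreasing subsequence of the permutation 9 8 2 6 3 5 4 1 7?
6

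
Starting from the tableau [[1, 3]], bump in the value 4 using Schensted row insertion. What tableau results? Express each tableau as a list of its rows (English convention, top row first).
4 is larger than every entry of row 1, so it is appended to row 1. The new tableau is [[1, 3, 4]].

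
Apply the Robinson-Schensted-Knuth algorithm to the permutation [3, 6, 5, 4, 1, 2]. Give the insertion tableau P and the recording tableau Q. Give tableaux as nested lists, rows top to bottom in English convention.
P = [[1, 2], [3, 4], [5], [6]], Q = [[1, 2], [3, 6], [4], [5]]

Insert each entry of the permutation into P by Schensted row insertion, recording in Q the position of each new cell.

After inserting 3: P = [[3]].
After inserting 6: P = [[3, 6]].
After inserting 5: P = [[3, 5], [6]].
After inserting 4: P = [[3, 4], [5], [6]].
After inserting 1: P = [[1, 4], [3], [5], [6]].
After inserting 2: P = [[1, 2], [3, 4], [5], [6]].

So P = [[1, 2], [3, 4], [5], [6]], Q = [[1, 2], [3, 6], [4], [5]].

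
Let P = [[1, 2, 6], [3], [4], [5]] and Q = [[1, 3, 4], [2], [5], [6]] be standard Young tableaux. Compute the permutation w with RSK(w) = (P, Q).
Reverse the RSK construction: for i from n down to 1, find the cell of Q containing i, remove the entry at that cell from P, and reverse-bump it up through P; the value ejected from row 1 is w(i).

Step i=6: Q has 6 at row 4, column 1; remove 5 from row 4 of P and reverse-bump: 5 enters row 3 and ejects 4; 4 enters row 2 and ejects 3; 3 enters row 1 and ejects 2. So w(6) = 2. P is now [[1, 3, 6], [4], [5]].
Step i=5: Q has 5 at row 3, column 1; remove 5 from row 3 of P and reverse-bump: 5 enters row 2 and ejects 4; 4 enters row 1 and ejects 3. So w(5) = 3. P is now [[1, 4, 6], [5]].
Step i=4: Q has 4 at row 1, column 3; remove that cell from P, ejecting 6. So w(4) = 6. P is now [[1, 4], [5]].
Step i=3: Q has 3 at row 1, column 2; remove that cell from P, ejecting 4. So w(3) = 4. P is now [[1], [5]].
Step i=2: Q has 2 at row 2, column 1; remove 5 from row 2 of P and reverse-bump: 5 enters row 1 and ejects 1. So w(2) = 1. P is now [[5]].
Step i=1: Q has 1 at row 1, column 1; remove that cell from P, ejecting 5. So w(1) = 5. P is now [].

So w = 5 1 4 6 3 2.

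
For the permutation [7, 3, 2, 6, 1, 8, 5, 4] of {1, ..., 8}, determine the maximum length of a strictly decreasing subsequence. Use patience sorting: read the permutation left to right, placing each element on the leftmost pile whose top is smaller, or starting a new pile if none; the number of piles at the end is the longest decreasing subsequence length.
4

7: new pile. tops = [7]
3: new pile. tops = [7, 3]
2: new pile. tops = [7, 3, 2]
6: onto pile 2 (replacing 3). tops = [7, 6, 2]
1: new pile. tops = [7, 6, 2, 1]
8: onto pile 1 (replacing 7). tops = [8, 6, 2, 1]
5: onto pile 3 (replacing 2). tops = [8, 6, 5, 1]
4: onto pile 4 (replacing 1). tops = [8, 6, 5, 4]

4 piles, so the longest decreasing subsequence has length 4.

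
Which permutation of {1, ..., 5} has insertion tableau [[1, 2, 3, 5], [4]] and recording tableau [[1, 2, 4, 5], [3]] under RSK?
Reverse the RSK construction: for i from n down to 1, find the cell of Q containing i, remove the entry at that cell from P, and reverse-bump it up through P; the value ejected from row 1 is w(i).

Step i=5: Q has 5 at row 1, column 4; remove that cell from P, ejecting 5. So w(5) = 5. P is now [[1, 2, 3], [4]].
Step i=4: Q has 4 at row 1, column 3; remove that cell from P, ejecting 3. So w(4) = 3. P is now [[1, 2], [4]].
Step i=3: Q has 3 at row 2, column 1; remove 4 from row 2 of P and reverse-bump: 4 enters row 1 and ejects 2. So w(3) = 2. P is now [[1, 4]].
Step i=2: Q has 2 at row 1, column 2; remove that cell from P, ejecting 4. So w(2) = 4. P is now [[1]].
Step i=1: Q has 1 at row 1, column 1; remove that cell from P, ejecting 1. So w(1) = 1. P is now [].

So w = 1 4 2 3 5.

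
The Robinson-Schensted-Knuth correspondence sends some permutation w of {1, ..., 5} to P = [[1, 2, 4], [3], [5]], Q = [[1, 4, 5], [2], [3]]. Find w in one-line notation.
Reverse RSK: for i = n, n-1, ..., 1, locate i in Q, remove the corresponding corner cell from P, and reverse-bump its entry up through P; the value ejected from row 1 is w(i).

So w = 5 3 1 2 4.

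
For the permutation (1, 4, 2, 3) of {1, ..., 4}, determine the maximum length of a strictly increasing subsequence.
3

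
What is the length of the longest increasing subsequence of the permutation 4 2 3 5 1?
3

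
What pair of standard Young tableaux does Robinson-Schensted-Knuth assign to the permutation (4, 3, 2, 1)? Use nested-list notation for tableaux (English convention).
P = [[1], [2], [3], [4]], Q = [[1], [2], [3], [4]]

Insert each entry of the permutation into P by Schensted row insertion, recording in Q the position of each new cell.

Insert 4: appended to row 1. P = [[4]].
Insert 3: 3 bumps 4 from row 1; 4 starts row 2. P = [[3], [4]].
Insert 2: 2 bumps 3 from row 1; 3 bumps 4 from row 2; 4 starts row 3. P = [[2], [3], [4]].
Insert 1: 1 bumps 2 from row 1; 2 bumps 3 from row 2; 3 bumps 4 from row 3; 4 starts row 4. P = [[1], [2], [3], [4]].

So P = [[1], [2], [3], [4]], Q = [[1], [2], [3], [4]].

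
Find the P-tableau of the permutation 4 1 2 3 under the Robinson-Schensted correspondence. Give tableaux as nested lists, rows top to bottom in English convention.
P = [[1, 2, 3], [4]]

Insert 4: appended to row 1. P = [[4]].
Insert 1: 1 bumps 4 from row 1; 4 starts row 2. P = [[1], [4]].
Insert 2: appended to row 1. P = [[1, 2], [4]].
Insert 3: appended to row 1. P = [[1, 2, 3], [4]].

So P = [[1, 2, 3], [4]].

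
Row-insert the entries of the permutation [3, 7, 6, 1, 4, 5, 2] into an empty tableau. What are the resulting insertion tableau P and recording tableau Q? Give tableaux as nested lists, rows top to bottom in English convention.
Insert each entry of the permutation into P by Schensted row insertion, recording in Q the position of each new cell.

Insert 3: appended to row 1. P = [[3]].
Insert 7: appended to row 1. P = [[3, 7]].
Insert 6: 6 bumps 7 from row 1; 7 starts row 2. P = [[3, 6], [7]].
Insert 1: 1 bumps 3 from row 1; 3 bumps 7 from row 2; 7 starts row 3. P = [[1, 6], [3], [7]].
Insert 4: 4 bumps 6 from row 1; 6 appends to row 2. P = [[1, 4], [3, 6], [7]].
Insert 5: appended to row 1. P = [[1, 4, 5], [3, 6], [7]].
Insert 2: 2 bumps 4 from row 1; 4 bumps 6 from row 2; 6 bumps 7 from row 3; 7 starts row 4. P = [[1, 2, 5], [3, 4], [6], [7]].

So P = [[1, 2, 5], [3, 4], [6], [7]], Q = [[1, 2, 6], [3, 5], [4], [7]].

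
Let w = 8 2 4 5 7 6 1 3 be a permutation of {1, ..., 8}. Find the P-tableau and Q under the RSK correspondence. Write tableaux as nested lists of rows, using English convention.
P = [[1, 3, 5, 6], [2, 4], [7], [8]], Q = [[1, 3, 4, 5], [2, 8], [6], [7]]

Insert each entry of the permutation into P by Schensted row insertion, recording in Q the position of each new cell.

Insert 8: appended to row 1. P = [[8]], Q = [[1]].
Insert 2: 2 bumps 8 from row 1; 8 starts row 2. P = [[2], [8]], Q = [[1], [2]].
Insert 4: appended to row 1. P = [[2, 4], [8]], Q = [[1, 3], [2]].
Insert 5: appended to row 1. P = [[2, 4, 5], [8]], Q = [[1, 3, 4], [2]].
Insert 7: appended to row 1. P = [[2, 4, 5, 7], [8]], Q = [[1, 3, 4, 5], [2]].
Insert 6: 6 bumps 7 from row 1; 7 bumps 8 from row 2; 8 starts row 3. P = [[2, 4, 5, 6], [7], [8]], Q = [[1, 3, 4, 5], [2], [6]].
Insert 1: 1 bumps 2 from row 1; 2 bumps 7 from row 2; 7 bumps 8 from row 3; 8 starts row 4. P = [[1, 4, 5, 6], [2], [7], [8]], Q = [[1, 3, 4, 5], [2], [6], [7]].
Insert 3: 3 bumps 4 from row 1; 4 appends to row 2. P = [[1, 3, 5, 6], [2, 4], [7], [8]], Q = [[1, 3, 4, 5], [2, 8], [6], [7]].

So P = [[1, 3, 5, 6], [2, 4], [7], [8]], Q = [[1, 3, 4, 5], [2, 8], [6], [7]].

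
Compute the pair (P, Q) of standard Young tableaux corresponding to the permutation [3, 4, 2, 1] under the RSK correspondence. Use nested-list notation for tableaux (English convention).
Insert each entry of the permutation into P by Schensted row insertion, recording in Q the position of each new cell.

Insert 3: appended to row 1. P = [[3]], Q = [[1]].
Insert 4: appended to row 1. P = [[3, 4]], Q = [[1, 2]].
Insert 2: 2 bumps 3 from row 1; 3 starts row 2. P = [[2, 4], [3]], Q = [[1, 2], [3]].
Insert 1: 1 bumps 2 from row 1; 2 bumps 3 from row 2; 3 starts row 3. P = [[1, 4], [2], [3]], Q = [[1, 2], [3], [4]].

So P = [[1, 4], [2], [3]], Q = [[1, 2], [3], [4]].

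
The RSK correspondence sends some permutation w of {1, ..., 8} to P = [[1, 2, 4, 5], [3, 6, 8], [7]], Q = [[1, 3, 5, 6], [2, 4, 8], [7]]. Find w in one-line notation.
Reverse the RSK construction: for i from n down to 1, find the cell of Q containing i, remove the entry at that cell from P, and reverse-bump it up through P; the value ejected from row 1 is w(i).

Step i=8: Q has 8 at row 2, column 3; remove 8 from row 2 of P and reverse-bump: 8 enters row 1 and ejects 5. So w(8) = 5. P is now [[1, 2, 4, 8], [3, 6], [7]].
Step i=7: Q has 7 at row 3, column 1; remove 7 from row 3 of P and reverse-bump: 7 enters row 2 and ejects 6; 6 enters row 1 and ejects 4. So w(7) = 4. P is now [[1, 2, 6, 8], [3, 7]].
Step i=6: Q has 6 at row 1, column 4; remove that cell from P, ejecting 8. So w(6) = 8. P is now [[1, 2, 6], [3, 7]].
Step i=5: Q has 5 at row 1, column 3; remove that cell from P, ejecting 6. So w(5) = 6. P is now [[1, 2], [3, 7]].
Step i=4: Q has 4 at row 2, column 2; remove 7 from row 2 of P and reverse-bump: 7 enters row 1 and ejects 2. So w(4) = 2. P is now [[1, 7], [3]].
Step i=3: Q has 3 at row 1, column 2; remove that cell from P, ejecting 7. So w(3) = 7. P is now [[1], [3]].
Step i=2: Q has 2 at row 2, column 1; remove 3 from row 2 of P and reverse-bump: 3 enters row 1 and ejects 1. So w(2) = 1. P is now [[3]].
Step i=1: Q has 1 at row 1, column 1; remove that cell from P, ejecting 3. So w(1) = 3. P is now [].

So w = 3 1 7 2 6 8 4 5.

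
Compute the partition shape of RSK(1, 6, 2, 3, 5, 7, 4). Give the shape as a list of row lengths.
[5, 1, 1]

RSK row insertion gives P = [[1, 2, 3, 4, 7], [5], [6]], which has shape [5, 1, 1].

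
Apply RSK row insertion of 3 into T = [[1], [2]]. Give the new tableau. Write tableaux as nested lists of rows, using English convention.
3 is larger than every entry of row 1, so it is appended to row 1. The new tableau is [[1, 3], [2]].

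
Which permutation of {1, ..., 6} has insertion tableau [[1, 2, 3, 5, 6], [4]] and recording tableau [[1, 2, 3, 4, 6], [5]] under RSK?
Reverse the RSK construction: for i from n down to 1, find the cell of Q containing i, remove the entry at that cell from P, and reverse-bump it up through P; the value ejected from row 1 is w(i).

Step i=6: Q has 6 at row 1, column 5; remove that cell from P, ejecting 6. So w(6) = 6. P is now [[1, 2, 3, 5], [4]].
Step i=5: Q has 5 at row 2, column 1; remove 4 from row 2 of P and reverse-bump: 4 enters row 1 and ejects 3. So w(5) = 3. P is now [[1, 2, 4, 5]].
Step i=4: Q has 4 at row 1, column 4; remove that cell from P, ejecting 5. So w(4) = 5. P is now [[1, 2, 4]].
Step i=3: Q has 3 at row 1, column 3; remove that cell from P, ejecting 4. So w(3) = 4. P is now [[1, 2]].
Step i=2: Q has 2 at row 1, column 2; remove that cell from P, ejecting 2. So w(2) = 2. P is now [[1]].
Step i=1: Q has 1 at row 1, column 1; remove that cell from P, ejecting 1. So w(1) = 1. P is now [].

So w = 1 2 4 5 3 6.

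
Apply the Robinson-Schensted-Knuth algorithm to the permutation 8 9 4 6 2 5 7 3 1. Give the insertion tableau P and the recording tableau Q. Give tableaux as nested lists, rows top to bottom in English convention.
Insert each entry of the permutation into P by Schensted row insertion, recording in Q the position of each new cell.

Insert 8: appended to row 1. P = [[8]].
Insert 9: appended to row 1. P = [[8, 9]].
Insert 4: 4 bumps 8 from row 1; 8 starts row 2. P = [[4, 9], [8]].
Insert 6: 6 bumps 9 from row 1; 9 appends to row 2. P = [[4, 6], [8, 9]].
Insert 2: 2 bumps 4 from row 1; 4 bumps 8 from row 2; 8 starts row 3. P = [[2, 6], [4, 9], [8]].
Insert 5: 5 bumps 6 from row 1; 6 bumps 9 from row 2; 9 appends to row 3. P = [[2, 5], [4, 6], [8, 9]].
Insert 7: appended to row 1. P = [[2, 5, 7], [4, 6], [8, 9]].
Insert 3: 3 bumps 5 from row 1; 5 bumps 6 from row 2; 6 bumps 8 from row 3; 8 starts row 4. P = [[2, 3, 7], [4, 5], [6, 9], [8]].
Insert 1: 1 bumps 2 from row 1; 2 bumps 4 from row 2; 4 bumps 6 from row 3; 6 bumps 8 from row 4; 8 starts row 5. P = [[1, 3, 7], [2, 5], [4, 9], [6], [8]].

So P = [[1, 3, 7], [2, 5], [4, 9], [6], [8]], Q = [[1, 2, 7], [3, 4], [5, 6], [8], [9]].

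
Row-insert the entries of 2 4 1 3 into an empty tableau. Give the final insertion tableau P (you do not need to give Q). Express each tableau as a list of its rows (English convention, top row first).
P = [[1, 3], [2, 4]]

Insert 2: appended to row 1. P = [[2]].
Insert 4: appended to row 1. P = [[2, 4]].
Insert 1: 1 bumps 2 from row 1; 2 starts row 2. P = [[1, 4], [2]].
Insert 3: 3 bumps 4 from row 1; 4 appends to row 2. P = [[1, 3], [2, 4]].

So P = [[1, 3], [2, 4]].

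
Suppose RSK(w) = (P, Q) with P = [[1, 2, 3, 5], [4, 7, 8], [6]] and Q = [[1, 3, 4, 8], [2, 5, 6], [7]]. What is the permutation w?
6 1 7 8 2 4 3 5

Reverse the RSK construction: for i from n down to 1, find the cell of Q containing i, remove the entry at that cell from P, and reverse-bump it up through P; the value ejected from row 1 is w(i).

Step i=8: Q has 8 at row 1, column 4; remove that cell from P, ejecting 5. So w(8) = 5. P is now [[1, 2, 3], [4, 7, 8], [6]].
Step i=7: Q has 7 at row 3, column 1; remove 6 from row 3 of P and reverse-bump: 6 enters row 2 and ejects 4; 4 enters row 1 and ejects 3. So w(7) = 3. P is now [[1, 2, 4], [6, 7, 8]].
Step i=6: Q has 6 at row 2, column 3; remove 8 from row 2 of P and reverse-bump: 8 enters row 1 and ejects 4. So w(6) = 4. P is now [[1, 2, 8], [6, 7]].
Step i=5: Q has 5 at row 2, column 2; remove 7 from row 2 of P and reverse-bump: 7 enters row 1 and ejects 2. So w(5) = 2. P is now [[1, 7, 8], [6]].
Step i=4: Q has 4 at row 1, column 3; remove that cell from P, ejecting 8. So w(4) = 8. P is now [[1, 7], [6]].
Step i=3: Q has 3 at row 1, column 2; remove that cell from P, ejecting 7. So w(3) = 7. P is now [[1], [6]].
Step i=2: Q has 2 at row 2, column 1; remove 6 from row 2 of P and reverse-bump: 6 enters row 1 and ejects 1. So w(2) = 1. P is now [[6]].
Step i=1: Q has 1 at row 1, column 1; remove that cell from P, ejecting 6. So w(1) = 6. P is now [].

So w = 6 1 7 8 2 4 3 5.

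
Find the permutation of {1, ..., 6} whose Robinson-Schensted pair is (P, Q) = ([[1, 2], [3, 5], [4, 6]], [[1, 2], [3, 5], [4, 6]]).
4 6 3 1 5 2

Reverse the RSK construction: for i from n down to 1, find the cell of Q containing i, remove the entry at that cell from P, and reverse-bump it up through P; the value ejected from row 1 is w(i).

Step i=6: Q has 6 at row 3, column 2; remove 6 from row 3 of P and reverse-bump: 6 enters row 2 and ejects 5; 5 enters row 1 and ejects 2. So w(6) = 2. P is now [[1, 5], [3, 6], [4]].
Step i=5: Q has 5 at row 2, column 2; remove 6 from row 2 of P and reverse-bump: 6 enters row 1 and ejects 5. So w(5) = 5. P is now [[1, 6], [3], [4]].
Step i=4: Q has 4 at row 3, column 1; remove 4 from row 3 of P and reverse-bump: 4 enters row 2 and ejects 3; 3 enters row 1 and ejects 1. So w(4) = 1. P is now [[3, 6], [4]].
Step i=3: Q has 3 at row 2, column 1; remove 4 from row 2 of P and reverse-bump: 4 enters row 1 and ejects 3. So w(3) = 3. P is now [[4, 6]].
Step i=2: Q has 2 at row 1, column 2; remove that cell from P, ejecting 6. So w(2) = 6. P is now [[4]].
Step i=1: Q has 1 at row 1, column 1; remove that cell from P, ejecting 4. So w(1) = 4. P is now [].

So w = 4 6 3 1 5 2.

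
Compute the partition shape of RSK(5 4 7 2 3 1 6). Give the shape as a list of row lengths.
Row-insert each entry into an empty tableau.

After inserting 5: P = [[5]].
After inserting 4: P = [[4], [5]].
After inserting 7: P = [[4, 7], [5]].
After inserting 2: P = [[2, 7], [4], [5]].
After inserting 3: P = [[2, 3], [4, 7], [5]].
After inserting 1: P = [[1, 3], [2, 7], [4], [5]].
After inserting 6: P = [[1, 3, 6], [2, 7], [4], [5]].

The final insertion tableau P = [[1, 3, 6], [2, 7], [4], [5]] has shape [3, 2, 1, 1].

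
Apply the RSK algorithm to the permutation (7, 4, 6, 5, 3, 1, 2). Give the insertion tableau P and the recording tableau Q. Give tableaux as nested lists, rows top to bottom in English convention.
Insert each entry of the permutation into P by Schensted row insertion, recording in Q the position of each new cell.

Insert 7: appended to row 1. P = [[7]], Q = [[1]].
Insert 4: 4 bumps 7 from row 1; 7 starts row 2. P = [[4], [7]], Q = [[1], [2]].
Insert 6: appended to row 1. P = [[4, 6], [7]], Q = [[1, 3], [2]].
Insert 5: 5 bumps 6 from row 1; 6 bumps 7 from row 2; 7 starts row 3. P = [[4, 5], [6], [7]], Q = [[1, 3], [2], [4]].
Insert 3: 3 bumps 4 from row 1; 4 bumps 6 from row 2; 6 bumps 7 from row 3; 7 starts row 4. P = [[3, 5], [4], [6], [7]], Q = [[1, 3], [2], [4], [5]].
Insert 1: 1 bumps 3 from row 1; 3 bumps 4 from row 2; 4 bumps 6 from row 3; 6 bumps 7 from row 4; 7 starts row 5. P = [[1, 5], [3], [4], [6], [7]], Q = [[1, 3], [2], [4], [5], [6]].
Insert 2: 2 bumps 5 from row 1; 5 appends to row 2. P = [[1, 2], [3, 5], [4], [6], [7]], Q = [[1, 3], [2, 7], [4], [5], [6]].

So P = [[1, 2], [3, 5], [4], [6], [7]], Q = [[1, 3], [2, 7], [4], [5], [6]].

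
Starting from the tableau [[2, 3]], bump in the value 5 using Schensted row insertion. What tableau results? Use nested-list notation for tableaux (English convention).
5 is larger than every entry of row 1, so it is appended to row 1. The new tableau is [[2, 3, 5]].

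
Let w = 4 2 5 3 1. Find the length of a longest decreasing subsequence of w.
3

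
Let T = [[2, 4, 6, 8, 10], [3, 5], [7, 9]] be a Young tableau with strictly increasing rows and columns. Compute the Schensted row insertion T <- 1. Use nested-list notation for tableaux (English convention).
In row 1, 1 replaces 2 (the leftmost entry greater than 1); 2 is bumped to row 2. In row 2, 2 replaces 3 (the leftmost entry greater than 2); 3 is bumped to row 3. In row 3, 3 replaces 7 (the leftmost entry greater than 3); 7 is bumped to row 4. 7 starts a new row 4. The new tableau is [[1, 4, 6, 8, 10], [2, 5], [3, 9], [7]].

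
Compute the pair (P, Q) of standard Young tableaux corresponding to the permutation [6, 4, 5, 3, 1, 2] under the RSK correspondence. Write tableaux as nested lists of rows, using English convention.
Insert each entry of the permutation into P by Schensted row insertion, recording in Q the position of each new cell.

Insert 6: appended to row 1. P = [[6]].
Insert 4: 4 bumps 6 from row 1; 6 starts row 2. P = [[4], [6]].
Insert 5: appended to row 1. P = [[4, 5], [6]].
Insert 3: 3 bumps 4 from row 1; 4 bumps 6 from row 2; 6 starts row 3. P = [[3, 5], [4], [6]].
Insert 1: 1 bumps 3 from row 1; 3 bumps 4 from row 2; 4 bumps 6 from row 3; 6 starts row 4. P = [[1, 5], [3], [4], [6]].
Insert 2: 2 bumps 5 from row 1; 5 appends to row 2. P = [[1, 2], [3, 5], [4], [6]].

So P = [[1, 2], [3, 5], [4], [6]], Q = [[1, 3], [2, 6], [4], [5]].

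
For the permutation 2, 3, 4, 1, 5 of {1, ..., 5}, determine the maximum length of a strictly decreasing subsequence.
2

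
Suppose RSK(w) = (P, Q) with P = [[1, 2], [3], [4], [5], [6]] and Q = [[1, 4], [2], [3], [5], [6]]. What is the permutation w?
Reverse the RSK construction: for i from n down to 1, find the cell of Q containing i, remove the entry at that cell from P, and reverse-bump it up through P; the value ejected from row 1 is w(i).

Step i=6: Q has 6 at row 5, column 1; remove 6 from row 5 of P and reverse-bump: 6 enters row 4 and ejects 5; 5 enters row 3 and ejects 4; 4 enters row 2 and ejects 3; 3 enters row 1 and ejects 2. So w(6) = 2. P is now [[1, 3], [4], [5], [6]].
Step i=5: Q has 5 at row 4, column 1; remove 6 from row 4 of P and reverse-bump: 6 enters row 3 and ejects 5; 5 enters row 2 and ejects 4; 4 enters row 1 and ejects 3. So w(5) = 3. P is now [[1, 4], [5], [6]].
Step i=4: Q has 4 at row 1, column 2; remove that cell from P, ejecting 4. So w(4) = 4. P is now [[1], [5], [6]].
Step i=3: Q has 3 at row 3, column 1; remove 6 from row 3 of P and reverse-bump: 6 enters row 2 and ejects 5; 5 enters row 1 and ejects 1. So w(3) = 1. P is now [[5], [6]].
Step i=2: Q has 2 at row 2, column 1; remove 6 from row 2 of P and reverse-bump: 6 enters row 1 and ejects 5. So w(2) = 5. P is now [[6]].
Step i=1: Q has 1 at row 1, column 1; remove that cell from P, ejecting 6. So w(1) = 6. P is now [].

So w = 6 5 1 4 3 2.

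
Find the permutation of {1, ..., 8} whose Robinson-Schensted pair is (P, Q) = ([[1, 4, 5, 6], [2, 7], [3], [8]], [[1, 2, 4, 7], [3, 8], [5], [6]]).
3 8 4 5 2 1 7 6

Reverse the RSK construction: for i from n down to 1, find the cell of Q containing i, remove the entry at that cell from P, and reverse-bump it up through P; the value ejected from row 1 is w(i).

Step i=8: Q has 8 at row 2, column 2; remove 7 from row 2 of P and reverse-bump: 7 enters row 1 and ejects 6. So w(8) = 6. P is now [[1, 4, 5, 7], [2], [3], [8]].
Step i=7: Q has 7 at row 1, column 4; remove that cell from P, ejecting 7. So w(7) = 7. P is now [[1, 4, 5], [2], [3], [8]].
Step i=6: Q has 6 at row 4, column 1; remove 8 from row 4 of P and reverse-bump: 8 enters row 3 and ejects 3; 3 enters row 2 and ejects 2; 2 enters row 1 and ejects 1. So w(6) = 1. P is now [[2, 4, 5], [3], [8]].
Step i=5: Q has 5 at row 3, column 1; remove 8 from row 3 of P and reverse-bump: 8 enters row 2 and ejects 3; 3 enters row 1 and ejects 2. So w(5) = 2. P is now [[3, 4, 5], [8]].
Step i=4: Q has 4 at row 1, column 3; remove that cell from P, ejecting 5. So w(4) = 5. P is now [[3, 4], [8]].
Step i=3: Q has 3 at row 2, column 1; remove 8 from row 2 of P and reverse-bump: 8 enters row 1 and ejects 4. So w(3) = 4. P is now [[3, 8]].
Step i=2: Q has 2 at row 1, column 2; remove that cell from P, ejecting 8. So w(2) = 8. P is now [[3]].
Step i=1: Q has 1 at row 1, column 1; remove that cell from P, ejecting 3. So w(1) = 3. P is now [].

So w = 3 8 4 5 2 1 7 6.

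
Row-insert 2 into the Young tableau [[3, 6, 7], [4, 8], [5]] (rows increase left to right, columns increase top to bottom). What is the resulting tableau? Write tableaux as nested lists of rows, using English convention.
In row 1, 2 replaces 3 (the leftmost entry greater than 2); 3 is bumped to row 2. In row 2, 3 replaces 4 (the leftmost entry greater than 3); 4 is bumped to row 3. In row 3, 4 replaces 5 (the leftmost entry greater than 4); 5 is bumped to row 4. 5 starts a new row 4. The new tableau is [[2, 6, 7], [3, 8], [4], [5]].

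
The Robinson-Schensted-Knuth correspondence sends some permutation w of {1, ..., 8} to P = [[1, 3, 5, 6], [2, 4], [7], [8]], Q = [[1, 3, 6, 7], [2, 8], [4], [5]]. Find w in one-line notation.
Reverse RSK: for i = n, n-1, ..., 1, locate i in Q, remove the corresponding corner cell from P, and reverse-bump its entry up through P; the value ejected from row 1 is w(i).

So w = 8 2 7 4 1 5 6 3.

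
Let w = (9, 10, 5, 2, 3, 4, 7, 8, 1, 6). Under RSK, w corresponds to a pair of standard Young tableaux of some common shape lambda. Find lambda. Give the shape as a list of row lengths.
Row-insert each entry into an empty tableau.

After inserting 9: P = [[9]].
After inserting 10: P = [[9, 10]].
After inserting 5: P = [[5, 10], [9]].
After inserting 2: P = [[2, 10], [5], [9]].
After inserting 3: P = [[2, 3], [5, 10], [9]].
After inserting 4: P = [[2, 3, 4], [5, 10], [9]].
After inserting 7: P = [[2, 3, 4, 7], [5, 10], [9]].
After inserting 8: P = [[2, 3, 4, 7, 8], [5, 10], [9]].
After inserting 1: P = [[1, 3, 4, 7, 8], [2, 10], [5], [9]].
After inserting 6: P = [[1, 3, 4, 6, 8], [2, 7], [5, 10], [9]].

The final insertion tableau P = [[1, 3, 4, 6, 8], [2, 7], [5, 10], [9]] has shape [5, 2, 2, 1].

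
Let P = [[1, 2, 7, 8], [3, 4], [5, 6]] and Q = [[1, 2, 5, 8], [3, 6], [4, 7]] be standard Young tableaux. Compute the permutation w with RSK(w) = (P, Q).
Reverse the RSK construction: for i from n down to 1, find the cell of Q containing i, remove the entry at that cell from P, and reverse-bump it up through P; the value ejected from row 1 is w(i).

Step i=8: Q has 8 at row 1, column 4; remove that cell from P, ejecting 8. So w(8) = 8. P is now [[1, 2, 7], [3, 4], [5, 6]].
Step i=7: Q has 7 at row 3, column 2; remove 6 from row 3 of P and reverse-bump: 6 enters row 2 and ejects 4; 4 enters row 1 and ejects 2. So w(7) = 2. P is now [[1, 4, 7], [3, 6], [5]].
Step i=6: Q has 6 at row 2, column 2; remove 6 from row 2 of P and reverse-bump: 6 enters row 1 and ejects 4. So w(6) = 4. P is now [[1, 6, 7], [3], [5]].
Step i=5: Q has 5 at row 1, column 3; remove that cell from P, ejecting 7. So w(5) = 7. P is now [[1, 6], [3], [5]].
Step i=4: Q has 4 at row 3, column 1; remove 5 from row 3 of P and reverse-bump: 5 enters row 2 and ejects 3; 3 enters row 1 and ejects 1. So w(4) = 1. P is now [[3, 6], [5]].
Step i=3: Q has 3 at row 2, column 1; remove 5 from row 2 of P and reverse-bump: 5 enters row 1 and ejects 3. So w(3) = 3. P is now [[5, 6]].
Step i=2: Q has 2 at row 1, column 2; remove that cell from P, ejecting 6. So w(2) = 6. P is now [[5]].
Step i=1: Q has 1 at row 1, column 1; remove that cell from P, ejecting 5. So w(1) = 5. P is now [].

So w = 5 6 3 1 7 4 2 8.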